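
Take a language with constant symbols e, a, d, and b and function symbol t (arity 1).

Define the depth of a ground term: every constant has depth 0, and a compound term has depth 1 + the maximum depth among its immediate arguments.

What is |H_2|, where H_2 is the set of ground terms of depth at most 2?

12

Let N_k count ground terms of depth at most k. Each non-constant term of depth ≤ k is some function symbol applied to depth-≤(k−1) arguments, giving N_k = 4 + N_{k-1}.
N_0 = 4
N_1 = 4 + 4 = 8
N_2 = 4 + 8 = 12
Explicitly: e, a, d, b, t(e), t(a), t(d), t(b), t(t(e)), t(t(a)), t(t(d)), t(t(b)).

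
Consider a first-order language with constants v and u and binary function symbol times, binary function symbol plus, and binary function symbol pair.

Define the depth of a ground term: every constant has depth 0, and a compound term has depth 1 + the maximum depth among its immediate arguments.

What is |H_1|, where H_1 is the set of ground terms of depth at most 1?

14

Write N_k for the number of ground terms of depth ≤ k. A term of depth ≤ k is either a constant or a function symbol applied to arguments of depth ≤ k−1, so N_k = 2 + N_{k-1}^2 + N_{k-1}^2 + N_{k-1}^2.
N_0 = 2
N_1 = 2 + 2^2 + 2^2 + 2^2 = 14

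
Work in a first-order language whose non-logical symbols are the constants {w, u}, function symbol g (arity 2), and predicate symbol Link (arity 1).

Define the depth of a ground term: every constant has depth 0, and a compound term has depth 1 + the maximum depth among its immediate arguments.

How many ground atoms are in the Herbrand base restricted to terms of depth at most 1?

First count ground terms of depth ≤ 1.
Count level by level. With function symbols g/2, the terms of depth ≤ k are the 2 constants together with each function applied to depth-≤(k−1) tuples, so N_k = 2 + N_{k-1}^2.
N_0 = 2
N_1 = 2 + 2^2 = 6
Explicitly: w, u, g(w, w), g(w, u), g(u, w), g(u, u).
So |H| = 6.
Ground atoms are formed by filling each argument slot of a predicate with a term from H, so an r-ary predicate gives |H|^r atoms:
  Link: 6
Total ground atoms: 6.

6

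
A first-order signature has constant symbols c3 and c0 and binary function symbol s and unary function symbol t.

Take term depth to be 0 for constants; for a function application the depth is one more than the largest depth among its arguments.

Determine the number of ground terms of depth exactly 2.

Let N_k count ground terms of depth at most k. Each non-constant term of depth ≤ k is some function symbol applied to depth-≤(k−1) arguments, giving N_k = 2 + N_{k-1}^2 + N_{k-1}.
N_0 = 2
N_1 = 2 + 2^2 + 2 = 8
N_2 = 2 + 8^2 + 8 = 74
Terms of depth exactly 2: N_2 − N_1 = 74 − 8 = 66.

66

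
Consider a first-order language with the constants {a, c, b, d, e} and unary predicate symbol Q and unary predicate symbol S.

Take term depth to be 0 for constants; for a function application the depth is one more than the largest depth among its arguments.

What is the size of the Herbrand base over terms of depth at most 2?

First count ground terms of depth ≤ 2.
With no function symbols every ground term is a constant, so there are exactly 5 ground terms at every depth bound.
N_0 = 5
N_1 = 5
N_2 = 5
Explicitly: a, c, b, d, e.
So |H| = 5.
Ground atoms are formed by filling each argument slot of a predicate with a term from H, so an r-ary predicate gives |H|^r atoms:
  Q: 5;  S: 5
Total ground atoms: 5 + 5 = 10.

10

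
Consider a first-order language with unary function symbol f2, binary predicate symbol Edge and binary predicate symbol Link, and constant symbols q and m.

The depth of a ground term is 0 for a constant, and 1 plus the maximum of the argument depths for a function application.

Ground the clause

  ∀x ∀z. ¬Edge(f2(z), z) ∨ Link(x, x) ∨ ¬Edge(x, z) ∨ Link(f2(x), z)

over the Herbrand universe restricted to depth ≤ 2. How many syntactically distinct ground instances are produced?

Ground terms of depth ≤ 2:
  Count level by level. With function symbols f2/1, the terms of depth ≤ k are the 2 constants together with each function applied to depth-≤(k−1) tuples, so N_k = 2 + N_{k-1}.
  N_0 = 2
  N_1 = 2 + 2 = 4
  N_2 = 2 + 4 = 6
  Explicitly: q, m, f2(q), f2(m), f2(f2(q)), f2(f2(m)).
So there are 6 ground terms available for substitution.
Each of x, z ranges independently over the available ground terms, and distinct assignments produce distinct instances.
Number of ground instances = 6^2 = 36.

36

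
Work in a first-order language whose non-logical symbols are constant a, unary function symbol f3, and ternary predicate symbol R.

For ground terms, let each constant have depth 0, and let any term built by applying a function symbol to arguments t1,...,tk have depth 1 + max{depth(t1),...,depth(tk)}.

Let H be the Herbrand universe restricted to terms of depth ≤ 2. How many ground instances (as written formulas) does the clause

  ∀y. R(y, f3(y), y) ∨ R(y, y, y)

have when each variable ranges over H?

Ground terms of depth ≤ 2:
  If N_k denotes the number of depth-≤k ground terms, the 1 constant gives N_0 = 1, and each function symbol of arity r contributes N_{k-1}^r new terms at level k: N_k = 1 + N_{k-1}.
  N_0 = 1
  N_1 = 1 + 1 = 2
  N_2 = 1 + 2 = 3
  Explicitly: a, f3(a), f3(f3(a)).
So there are 3 ground terms available for substitution.
The body mentions the single quantified variable y; since ground terms form a free algebra, no two substitutions collapse to the same formula.
Number of ground instances = 3.

3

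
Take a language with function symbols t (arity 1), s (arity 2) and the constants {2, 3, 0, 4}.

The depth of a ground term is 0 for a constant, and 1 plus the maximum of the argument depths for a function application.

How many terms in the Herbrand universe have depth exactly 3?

364820

Let N_k count ground terms of depth at most k. Each non-constant term of depth ≤ k is some function symbol applied to depth-≤(k−1) arguments, giving N_k = 4 + N_{k-1} + N_{k-1}^2.
N_0 = 4
N_1 = 4 + 4 + 4^2 = 24
N_2 = 4 + 24 + 24^2 = 604
N_3 = 4 + 604 + 604^2 = 365424
Terms of depth exactly 3: N_3 − N_2 = 365424 − 604 = 364820.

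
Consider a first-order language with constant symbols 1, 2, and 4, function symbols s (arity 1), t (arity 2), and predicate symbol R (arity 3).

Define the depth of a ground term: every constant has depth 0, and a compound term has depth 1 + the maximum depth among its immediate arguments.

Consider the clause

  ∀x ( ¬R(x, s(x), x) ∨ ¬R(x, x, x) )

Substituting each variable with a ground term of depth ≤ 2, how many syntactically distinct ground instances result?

Ground terms of depth ≤ 2:
  Let N_k = |{terms of depth ≤ k}|. Then N_0 = 3 and N_k = 3 + N_{k-1} + N_{k-1}^2 for k ≥ 1 (one summand per function symbol, arity giving the exponent).
  N_0 = 3
  N_1 = 3 + 3 + 3^2 = 15
  N_2 = 3 + 15 + 15^2 = 243
So there are 243 ground terms available for substitution.
There is 1 variable to instantiate (x),  occurring in at least one literal, so different choices give different ground instances.
Number of ground instances = 243.

243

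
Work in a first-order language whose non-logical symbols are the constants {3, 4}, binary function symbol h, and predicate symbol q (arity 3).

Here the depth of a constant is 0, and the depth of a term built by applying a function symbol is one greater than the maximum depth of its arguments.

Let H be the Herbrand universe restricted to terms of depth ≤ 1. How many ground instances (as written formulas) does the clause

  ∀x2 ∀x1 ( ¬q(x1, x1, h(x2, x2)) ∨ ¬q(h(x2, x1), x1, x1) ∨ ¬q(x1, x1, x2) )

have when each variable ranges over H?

Ground terms of depth ≤ 1:
  Write N_k for the number of ground terms of depth ≤ k. A term of depth ≤ k is either a constant or a function symbol applied to arguments of depth ≤ k−1, so N_k = 2 + N_{k-1}^2.
  N_0 = 2
  N_1 = 2 + 2^2 = 6
  Explicitly: 3, 4, h(3, 3), h(3, 4), h(4, 3), h(4, 4).
So there are 6 ground terms available for substitution.
There are 2 variables to instantiate (x2, x1), each occurring in at least one literal, so different choices give different ground instances.
Number of ground instances = 6^2 = 36.

36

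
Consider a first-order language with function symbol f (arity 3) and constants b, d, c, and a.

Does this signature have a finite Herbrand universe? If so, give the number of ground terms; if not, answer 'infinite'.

The signature has at least one function symbol (f, arity 3) and at least one constant (b).
Iterating f gives infinitely many distinct ground terms: b, f(b, b, b), f(f(b, b, b), f(b, b, b), f(b, b, b)), ...
So the Herbrand universe is infinite.

infinite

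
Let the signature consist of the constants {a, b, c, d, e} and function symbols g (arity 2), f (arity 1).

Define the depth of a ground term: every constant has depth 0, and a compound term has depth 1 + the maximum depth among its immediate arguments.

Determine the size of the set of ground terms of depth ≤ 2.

Let N_k = |{terms of depth ≤ k}|. Then N_0 = 5 and N_k = 5 + N_{k-1}^2 + N_{k-1} for k ≥ 1 (one summand per function symbol, arity giving the exponent).
N_0 = 5
N_1 = 5 + 5^2 + 5 = 35
N_2 = 5 + 35^2 + 35 = 1265

1265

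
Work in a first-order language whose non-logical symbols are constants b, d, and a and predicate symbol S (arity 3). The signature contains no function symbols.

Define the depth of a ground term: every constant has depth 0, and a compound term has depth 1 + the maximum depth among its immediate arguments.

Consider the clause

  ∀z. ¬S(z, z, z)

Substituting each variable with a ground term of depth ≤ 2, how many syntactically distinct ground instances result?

3

Ground terms of depth ≤ 2:
  With no function symbols every ground term is a constant, so there are exactly 3 ground terms at every depth bound.
  N_0 = 3
  N_1 = 3
  N_2 = 3
  Explicitly: b, d, a.
So there are 3 ground terms available for substitution.
There is 1 variable to instantiate (z),  occurring in at least one literal, so different choices give different ground instances.
Number of ground instances = 3.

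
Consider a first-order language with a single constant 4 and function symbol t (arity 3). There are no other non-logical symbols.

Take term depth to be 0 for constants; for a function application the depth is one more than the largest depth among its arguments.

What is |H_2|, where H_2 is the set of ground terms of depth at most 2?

If N_k denotes the number of depth-≤k ground terms, the 1 constant gives N_0 = 1, and each function symbol of arity r contributes N_{k-1}^r new terms at level k: N_k = 1 + N_{k-1}^3.
N_0 = 1
N_1 = 1 + 1^3 = 2
N_2 = 1 + 2^3 = 9
Explicitly: 4, t(4, 4, 4), t(4, 4, t(4, 4, 4)), t(4, t(4, 4, 4), 4), t(4, t(4, 4, 4), t(4, 4, 4)), t(t(4, 4, 4), 4, 4), t(t(4, 4, 4), 4, t(4, 4, 4)), t(t(4, 4, 4), t(4, 4, 4), 4), t(t(4, 4, 4), t(4, 4, 4), t(4, 4, 4)).

9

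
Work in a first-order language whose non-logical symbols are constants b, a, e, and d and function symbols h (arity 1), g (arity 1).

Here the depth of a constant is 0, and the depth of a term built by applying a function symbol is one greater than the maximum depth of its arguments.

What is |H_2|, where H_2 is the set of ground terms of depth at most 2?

Count level by level. With function symbols h/1, g/1, the terms of depth ≤ k are the 4 constants together with each function applied to depth-≤(k−1) tuples, so N_k = 4 + N_{k-1} + N_{k-1}.
N_0 = 4
N_1 = 4 + 4 + 4 = 12
N_2 = 4 + 12 + 12 = 28

28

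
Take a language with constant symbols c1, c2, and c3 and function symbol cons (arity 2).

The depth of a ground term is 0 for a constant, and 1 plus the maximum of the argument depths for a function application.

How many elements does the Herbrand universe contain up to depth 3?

Count level by level. With function symbols cons/2, the terms of depth ≤ k are the 3 constants together with each function applied to depth-≤(k−1) tuples, so N_k = 3 + N_{k-1}^2.
N_0 = 3
N_1 = 3 + 3^2 = 12
N_2 = 3 + 12^2 = 147
N_3 = 3 + 147^2 = 21612

21612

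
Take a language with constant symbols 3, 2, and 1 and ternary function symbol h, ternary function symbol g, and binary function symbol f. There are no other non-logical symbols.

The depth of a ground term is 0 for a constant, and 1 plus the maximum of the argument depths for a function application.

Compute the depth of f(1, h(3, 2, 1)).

2

depth(h(3, 2, 1)) = 1 + max(0, 0, 0) = 1
depth(f(1, h(3, 2, 1))) = 1 + max(0, 1) = 2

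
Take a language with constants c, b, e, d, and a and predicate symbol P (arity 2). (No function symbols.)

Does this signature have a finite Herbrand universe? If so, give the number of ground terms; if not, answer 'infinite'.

There are no function symbols, so every ground term is one of the 5 constants.
The Herbrand universe is {c, b, e, d, a}, which is finite with 5 elements.

5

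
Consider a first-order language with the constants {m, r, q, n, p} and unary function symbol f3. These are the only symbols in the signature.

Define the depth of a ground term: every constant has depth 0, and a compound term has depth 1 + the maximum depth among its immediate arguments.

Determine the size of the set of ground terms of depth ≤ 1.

Count level by level. With function symbols f3/1, the terms of depth ≤ k are the 5 constants together with each function applied to depth-≤(k−1) tuples, so N_k = 5 + N_{k-1}.
N_0 = 5
N_1 = 5 + 5 = 10
Explicitly: m, r, q, n, p, f3(m), f3(r), f3(q), f3(n), f3(p).

10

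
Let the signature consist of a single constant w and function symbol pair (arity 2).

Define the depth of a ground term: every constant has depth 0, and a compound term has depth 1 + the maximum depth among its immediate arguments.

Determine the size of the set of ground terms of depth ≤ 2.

Write N_k for the number of ground terms of depth ≤ k. A term of depth ≤ k is either a constant or a function symbol applied to arguments of depth ≤ k−1, so N_k = 1 + N_{k-1}^2.
N_0 = 1
N_1 = 1 + 1^2 = 2
N_2 = 1 + 2^2 = 5
Explicitly: w, pair(w, w), pair(w, pair(w, w)), pair(pair(w, w), w), pair(pair(w, w), pair(w, w)).

5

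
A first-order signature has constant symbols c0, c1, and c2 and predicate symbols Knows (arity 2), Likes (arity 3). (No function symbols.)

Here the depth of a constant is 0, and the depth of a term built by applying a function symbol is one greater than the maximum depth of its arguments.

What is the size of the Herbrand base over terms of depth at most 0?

36

First count ground terms of depth ≤ 0.
With no function symbols every ground term is a constant, so there are exactly 3 ground terms at every depth bound.
N_0 = 3
So |H| = 3.
A ground atom is a predicate applied to a tuple of terms from H, so the count is the sum over predicates of |H|^arity:
  Knows: 3^2 = 9;  Likes: 3^3 = 27
Total ground atoms: 9 + 27 = 36.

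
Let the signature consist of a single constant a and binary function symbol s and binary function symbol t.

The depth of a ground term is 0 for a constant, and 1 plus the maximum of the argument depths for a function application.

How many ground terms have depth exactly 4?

Let N_k = |{terms of depth ≤ k}|. Then N_0 = 1 and N_k = 1 + N_{k-1}^2 + N_{k-1}^2 for k ≥ 1 (one summand per function symbol, arity giving the exponent).
N_0 = 1
N_1 = 1 + 1^2 + 1^2 = 3
N_2 = 1 + 3^2 + 3^2 = 19
N_3 = 1 + 19^2 + 19^2 = 723
N_4 = 1 + 723^2 + 723^2 = 1045459
Terms of depth exactly 4: N_4 − N_3 = 1045459 − 723 = 1044736.

1044736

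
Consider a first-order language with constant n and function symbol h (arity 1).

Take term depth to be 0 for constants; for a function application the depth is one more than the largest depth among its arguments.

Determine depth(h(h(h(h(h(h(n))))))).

6

depth(h(n)) = 1 + depth(n) = 1 + 0 = 1
depth(h(h(n))) = 1 + depth(h(n)) = 1 + 1 = 2
depth(h(h(h(n)))) = 1 + depth(h(h(n))) = 1 + 2 = 3
depth(h(h(h(h(n))))) = 1 + depth(h(h(h(n)))) = 1 + 3 = 4
depth(h(h(h(h(h(n)))))) = 1 + depth(h(h(h(h(n))))) = 1 + 4 = 5
depth(h(h(h(h(h(h(n))))))) = 1 + depth(h(h(h(h(h(n)))))) = 1 + 5 = 6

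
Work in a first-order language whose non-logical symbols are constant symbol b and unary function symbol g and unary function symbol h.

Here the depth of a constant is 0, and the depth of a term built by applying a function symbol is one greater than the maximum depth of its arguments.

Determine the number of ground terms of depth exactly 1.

If N_k denotes the number of depth-≤k ground terms, the 1 constant gives N_0 = 1, and each function symbol of arity r contributes N_{k-1}^r new terms at level k: N_k = 1 + N_{k-1} + N_{k-1}.
N_0 = 1
N_1 = 1 + 1 + 1 = 3
Terms of depth exactly 1: N_1 − N_0 = 3 − 1 = 2.

2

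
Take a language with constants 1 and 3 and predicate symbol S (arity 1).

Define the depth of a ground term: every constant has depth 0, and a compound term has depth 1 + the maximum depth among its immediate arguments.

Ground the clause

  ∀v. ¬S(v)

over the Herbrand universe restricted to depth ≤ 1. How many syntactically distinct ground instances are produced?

2

Ground terms of depth ≤ 1:
  With no function symbols every ground term is a constant, so there are exactly 2 ground terms at every depth bound.
  N_0 = 2
  N_1 = 2
  Explicitly: 1, 3.
So there are 2 ground terms available for substitution.
There is 1 variable to instantiate (v),  occurring in at least one literal, so different choices give different ground instances.
Number of ground instances = 2.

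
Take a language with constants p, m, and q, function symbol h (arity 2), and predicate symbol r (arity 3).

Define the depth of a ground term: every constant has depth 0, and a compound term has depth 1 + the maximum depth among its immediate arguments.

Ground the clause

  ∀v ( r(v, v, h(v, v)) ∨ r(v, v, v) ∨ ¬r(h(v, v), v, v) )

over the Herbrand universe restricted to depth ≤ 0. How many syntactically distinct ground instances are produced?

Ground terms of depth ≤ 0:
  If N_k denotes the number of depth-≤k ground terms, the 3 constants give N_0 = 3, and each function symbol of arity r contributes N_{k-1}^r new terms at level k: N_k = 3 + N_{k-1}^2.
  N_0 = 3
So there are 3 ground terms available for substitution.
The clause has 1 distinct variable (v), which appears in the body. In the free term algebra distinct substitutions yield syntactically distinct ground instances.
Number of ground instances = 3.

3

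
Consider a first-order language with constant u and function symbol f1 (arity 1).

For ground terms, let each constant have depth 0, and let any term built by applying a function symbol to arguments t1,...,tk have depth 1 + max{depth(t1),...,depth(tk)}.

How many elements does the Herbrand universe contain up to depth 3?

Let N_k count ground terms of depth at most k. Each non-constant term of depth ≤ k is some function symbol applied to depth-≤(k−1) arguments, giving N_k = 1 + N_{k-1}.
N_0 = 1
N_1 = 1 + 1 = 2
N_2 = 1 + 2 = 3
N_3 = 1 + 3 = 4
Explicitly: u, f1(u), f1(f1(u)), f1(f1(f1(u))).

4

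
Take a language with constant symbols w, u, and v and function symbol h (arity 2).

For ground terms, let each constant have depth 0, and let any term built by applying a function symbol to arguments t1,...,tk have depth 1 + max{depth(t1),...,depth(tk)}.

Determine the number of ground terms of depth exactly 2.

135

Count level by level. With function symbols h/2, the terms of depth ≤ k are the 3 constants together with each function applied to depth-≤(k−1) tuples, so N_k = 3 + N_{k-1}^2.
N_0 = 3
N_1 = 3 + 3^2 = 12
N_2 = 3 + 12^2 = 147
Terms of depth exactly 2: N_2 − N_1 = 147 − 12 = 135.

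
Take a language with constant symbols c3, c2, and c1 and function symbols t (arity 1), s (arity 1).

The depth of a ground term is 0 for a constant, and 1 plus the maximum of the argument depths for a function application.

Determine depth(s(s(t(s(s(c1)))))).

5

depth(s(c1)) = 1 + depth(c1) = 1 + 0 = 1
depth(s(s(c1))) = 1 + depth(s(c1)) = 1 + 1 = 2
depth(t(s(s(c1)))) = 1 + depth(s(s(c1))) = 1 + 2 = 3
depth(s(t(s(s(c1))))) = 1 + depth(t(s(s(c1)))) = 1 + 3 = 4
depth(s(s(t(s(s(c1)))))) = 1 + depth(s(t(s(s(c1))))) = 1 + 4 = 5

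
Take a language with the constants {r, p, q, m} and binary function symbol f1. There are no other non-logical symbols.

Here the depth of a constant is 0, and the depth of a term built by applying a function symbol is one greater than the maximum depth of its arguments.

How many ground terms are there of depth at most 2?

404

Let N_k = |{terms of depth ≤ k}|. Then N_0 = 4 and N_k = 4 + N_{k-1}^2 for k ≥ 1 (one summand per function symbol, arity giving the exponent).
N_0 = 4
N_1 = 4 + 4^2 = 20
N_2 = 4 + 20^2 = 404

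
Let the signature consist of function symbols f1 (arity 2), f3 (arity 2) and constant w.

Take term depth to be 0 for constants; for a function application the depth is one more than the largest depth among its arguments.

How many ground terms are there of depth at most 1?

3

If N_k denotes the number of depth-≤k ground terms, the 1 constant gives N_0 = 1, and each function symbol of arity r contributes N_{k-1}^r new terms at level k: N_k = 1 + N_{k-1}^2 + N_{k-1}^2.
N_0 = 1
N_1 = 1 + 1^2 + 1^2 = 3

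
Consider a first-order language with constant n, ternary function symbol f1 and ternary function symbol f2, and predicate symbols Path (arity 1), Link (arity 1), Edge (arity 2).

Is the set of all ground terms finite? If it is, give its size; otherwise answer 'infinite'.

infinite

The signature has at least one function symbol (f1, arity 3) and at least one constant (n).
Iterating f1 gives infinitely many distinct ground terms: n, f1(n, n, n), f1(f1(n, n, n), f1(n, n, n), f1(n, n, n)), ...
So the Herbrand universe is infinite.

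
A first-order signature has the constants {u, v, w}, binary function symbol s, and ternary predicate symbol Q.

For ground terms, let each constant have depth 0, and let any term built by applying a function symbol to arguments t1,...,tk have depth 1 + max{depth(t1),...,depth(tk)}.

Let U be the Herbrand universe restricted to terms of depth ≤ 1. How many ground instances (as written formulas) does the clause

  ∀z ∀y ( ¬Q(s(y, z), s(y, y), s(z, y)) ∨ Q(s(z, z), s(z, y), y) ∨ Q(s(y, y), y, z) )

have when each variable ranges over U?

Ground terms of depth ≤ 1:
  Let N_k = |{terms of depth ≤ k}|. Then N_0 = 3 and N_k = 3 + N_{k-1}^2 for k ≥ 1 (one summand per function symbol, arity giving the exponent).
  N_0 = 3
  N_1 = 3 + 3^2 = 12
  Explicitly: u, v, w, s(u, u), s(u, v), s(u, w), s(v, u), s(v, v), s(v, w), s(w, u), s(w, v), s(w, w).
So there are 12 ground terms available for substitution.
There are 2 variables to instantiate (z, y), each occurring in at least one literal, so different choices give different ground instances.
Number of ground instances = 12^2 = 144.

144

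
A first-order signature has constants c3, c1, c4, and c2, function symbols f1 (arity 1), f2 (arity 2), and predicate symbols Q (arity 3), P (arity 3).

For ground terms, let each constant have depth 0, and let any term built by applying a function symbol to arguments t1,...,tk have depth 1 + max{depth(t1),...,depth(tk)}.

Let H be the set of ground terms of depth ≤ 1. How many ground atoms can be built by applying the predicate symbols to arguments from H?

First count ground terms of depth ≤ 1.
Let N_k count ground terms of depth at most k. Each non-constant term of depth ≤ k is some function symbol applied to depth-≤(k−1) arguments, giving N_k = 4 + N_{k-1} + N_{k-1}^2.
N_0 = 4
N_1 = 4 + 4 + 4^2 = 24
So |H| = 24.
Each predicate of arity r yields |H|^r ground atoms (one per choice of an r-tuple from H):
  Q: 24^3 = 13824;  P: 24^3 = 13824
Total ground atoms: 13824 + 13824 = 27648.

27648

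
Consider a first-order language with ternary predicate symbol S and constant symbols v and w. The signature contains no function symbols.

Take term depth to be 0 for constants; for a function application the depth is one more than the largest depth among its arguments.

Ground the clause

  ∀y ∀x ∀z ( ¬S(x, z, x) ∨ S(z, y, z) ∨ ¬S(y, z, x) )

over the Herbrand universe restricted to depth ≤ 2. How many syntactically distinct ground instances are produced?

8

Ground terms of depth ≤ 2:
  With no function symbols every ground term is a constant, so there are exactly 2 ground terms at every depth bound.
  N_0 = 2
  N_1 = 2
  N_2 = 2
  Explicitly: v, w.
So there are 2 ground terms available for substitution.
Each of y, x, z ranges independently over the available ground terms, and distinct assignments produce distinct instances.
Number of ground instances = 2^3 = 8.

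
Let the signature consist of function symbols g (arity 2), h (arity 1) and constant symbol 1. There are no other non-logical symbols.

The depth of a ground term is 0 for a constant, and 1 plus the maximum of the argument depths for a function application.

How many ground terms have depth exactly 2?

10

Let N_k = |{terms of depth ≤ k}|. Then N_0 = 1 and N_k = 1 + N_{k-1}^2 + N_{k-1} for k ≥ 1 (one summand per function symbol, arity giving the exponent).
N_0 = 1
N_1 = 1 + 1^2 + 1 = 3
N_2 = 1 + 3^2 + 3 = 13
Terms of depth exactly 2: N_2 − N_1 = 13 − 3 = 10.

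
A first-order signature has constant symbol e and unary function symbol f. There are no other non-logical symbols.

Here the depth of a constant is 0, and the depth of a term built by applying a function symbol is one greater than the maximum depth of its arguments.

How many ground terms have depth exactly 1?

Write N_k for the number of ground terms of depth ≤ k. A term of depth ≤ k is either a constant or a function symbol applied to arguments of depth ≤ k−1, so N_k = 1 + N_{k-1}.
N_0 = 1
N_1 = 1 + 1 = 2
Terms of depth exactly 1: N_1 − N_0 = 2 − 1 = 1.

1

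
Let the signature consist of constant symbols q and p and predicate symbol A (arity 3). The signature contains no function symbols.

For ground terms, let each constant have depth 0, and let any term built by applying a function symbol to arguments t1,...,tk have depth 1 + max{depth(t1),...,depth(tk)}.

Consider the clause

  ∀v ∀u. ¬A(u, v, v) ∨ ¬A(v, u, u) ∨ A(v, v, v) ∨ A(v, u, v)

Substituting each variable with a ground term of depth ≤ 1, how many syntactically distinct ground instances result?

4

Ground terms of depth ≤ 1:
  With no function symbols every ground term is a constant, so there are exactly 2 ground terms at every depth bound.
  N_0 = 2
  N_1 = 2
  Explicitly: q, p.
So there are 2 ground terms available for substitution.
The body mentions every one of the 2 quantified variables; since ground terms form a free algebra, no two substitutions collapse to the same formula.
Number of ground instances = 2^2 = 4.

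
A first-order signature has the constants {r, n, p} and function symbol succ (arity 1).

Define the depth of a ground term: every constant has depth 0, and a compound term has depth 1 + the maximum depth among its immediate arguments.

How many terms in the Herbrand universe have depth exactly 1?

3

Let N_k count ground terms of depth at most k. Each non-constant term of depth ≤ k is some function symbol applied to depth-≤(k−1) arguments, giving N_k = 3 + N_{k-1}.
N_0 = 3
N_1 = 3 + 3 = 6
Terms of depth exactly 1: N_1 − N_0 = 6 − 3 = 3.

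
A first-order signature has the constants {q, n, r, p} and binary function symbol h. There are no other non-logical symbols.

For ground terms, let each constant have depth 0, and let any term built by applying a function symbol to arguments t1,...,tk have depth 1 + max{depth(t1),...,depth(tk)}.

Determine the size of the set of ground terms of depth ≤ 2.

If N_k denotes the number of depth-≤k ground terms, the 4 constants give N_0 = 4, and each function symbol of arity r contributes N_{k-1}^r new terms at level k: N_k = 4 + N_{k-1}^2.
N_0 = 4
N_1 = 4 + 4^2 = 20
N_2 = 4 + 20^2 = 404

404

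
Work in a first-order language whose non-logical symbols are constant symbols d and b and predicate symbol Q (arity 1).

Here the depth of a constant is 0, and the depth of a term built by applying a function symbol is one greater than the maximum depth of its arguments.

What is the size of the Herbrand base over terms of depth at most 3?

First count ground terms of depth ≤ 3.
With no function symbols every ground term is a constant, so there are exactly 2 ground terms at every depth bound.
N_0 = 2
N_1 = 2
N_2 = 2
N_3 = 2
Explicitly: d, b.
So |H| = 2.
Each predicate of arity r yields |H|^r ground atoms (one per choice of an r-tuple from H):
  Q: 2
Total ground atoms: 2.

2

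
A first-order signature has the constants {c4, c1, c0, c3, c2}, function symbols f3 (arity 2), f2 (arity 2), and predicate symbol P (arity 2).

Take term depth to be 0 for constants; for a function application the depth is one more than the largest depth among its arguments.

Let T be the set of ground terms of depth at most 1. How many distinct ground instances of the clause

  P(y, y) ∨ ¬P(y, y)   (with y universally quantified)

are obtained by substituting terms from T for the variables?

Ground terms of depth ≤ 1:
  Let N_k = |{terms of depth ≤ k}|. Then N_0 = 5 and N_k = 5 + N_{k-1}^2 + N_{k-1}^2 for k ≥ 1 (one summand per function symbol, arity giving the exponent).
  N_0 = 5
  N_1 = 5 + 5^2 + 5^2 = 55
So there are 55 ground terms available for substitution.
The clause has 1 distinct variable (y), which appears in the body. In the free term algebra distinct substitutions yield syntactically distinct ground instances.
Number of ground instances = 55.

55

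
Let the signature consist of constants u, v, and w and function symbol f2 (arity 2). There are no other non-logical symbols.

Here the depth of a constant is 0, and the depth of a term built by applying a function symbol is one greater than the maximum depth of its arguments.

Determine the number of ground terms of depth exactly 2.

135

If N_k denotes the number of depth-≤k ground terms, the 3 constants give N_0 = 3, and each function symbol of arity r contributes N_{k-1}^r new terms at level k: N_k = 3 + N_{k-1}^2.
N_0 = 3
N_1 = 3 + 3^2 = 12
N_2 = 3 + 12^2 = 147
Terms of depth exactly 2: N_2 − N_1 = 147 − 12 = 135.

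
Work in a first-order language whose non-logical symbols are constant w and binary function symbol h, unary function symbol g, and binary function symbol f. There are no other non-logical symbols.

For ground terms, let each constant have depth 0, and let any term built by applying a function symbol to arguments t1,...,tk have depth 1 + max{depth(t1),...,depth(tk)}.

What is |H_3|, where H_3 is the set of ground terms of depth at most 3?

2776

If N_k denotes the number of depth-≤k ground terms, the 1 constant gives N_0 = 1, and each function symbol of arity r contributes N_{k-1}^r new terms at level k: N_k = 1 + N_{k-1}^2 + N_{k-1} + N_{k-1}^2.
N_0 = 1
N_1 = 1 + 1^2 + 1 + 1^2 = 4
N_2 = 1 + 4^2 + 4 + 4^2 = 37
N_3 = 1 + 37^2 + 37 + 37^2 = 2776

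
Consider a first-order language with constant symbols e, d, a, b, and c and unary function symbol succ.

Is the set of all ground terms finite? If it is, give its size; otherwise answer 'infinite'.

The signature has at least one function symbol (succ, arity 1) and at least one constant (e).
Iterating succ gives infinitely many distinct ground terms: e, succ(e), succ(succ(e)), ...
So the Herbrand universe is infinite.

infinite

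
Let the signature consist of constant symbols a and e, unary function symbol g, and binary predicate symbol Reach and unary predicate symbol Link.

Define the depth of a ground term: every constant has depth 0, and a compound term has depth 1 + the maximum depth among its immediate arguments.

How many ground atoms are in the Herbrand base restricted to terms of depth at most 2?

42

First count ground terms of depth ≤ 2.
Let N_k count ground terms of depth at most k. Each non-constant term of depth ≤ k is some function symbol applied to depth-≤(k−1) arguments, giving N_k = 2 + N_{k-1}.
N_0 = 2
N_1 = 2 + 2 = 4
N_2 = 2 + 4 = 6
Explicitly: a, e, g(a), g(e), g(g(a)), g(g(e)).
So |H| = 6.
Ground atoms are formed by filling each argument slot of a predicate with a term from H, so an r-ary predicate gives |H|^r atoms:
  Reach: 6^2 = 36;  Link: 6
Total ground atoms: 36 + 6 = 42.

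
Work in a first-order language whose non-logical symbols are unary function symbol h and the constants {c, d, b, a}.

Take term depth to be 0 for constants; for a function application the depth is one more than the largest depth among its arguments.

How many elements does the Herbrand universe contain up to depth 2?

12

Let N_k = |{terms of depth ≤ k}|. Then N_0 = 4 and N_k = 4 + N_{k-1} for k ≥ 1 (one summand per function symbol, arity giving the exponent).
N_0 = 4
N_1 = 4 + 4 = 8
N_2 = 4 + 8 = 12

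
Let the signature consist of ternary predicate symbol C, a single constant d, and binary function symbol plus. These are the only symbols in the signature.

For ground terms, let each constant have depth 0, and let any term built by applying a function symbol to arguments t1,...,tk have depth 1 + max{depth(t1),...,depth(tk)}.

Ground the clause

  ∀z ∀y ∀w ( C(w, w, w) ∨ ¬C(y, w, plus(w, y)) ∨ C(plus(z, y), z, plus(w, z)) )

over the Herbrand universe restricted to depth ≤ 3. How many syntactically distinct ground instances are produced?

17576

Ground terms of depth ≤ 3:
  Write N_k for the number of ground terms of depth ≤ k. A term of depth ≤ k is either a constant or a function symbol applied to arguments of depth ≤ k−1, so N_k = 1 + N_{k-1}^2.
  N_0 = 1
  N_1 = 1 + 1^2 = 2
  N_2 = 1 + 2^2 = 5
  N_3 = 1 + 5^2 = 26
So there are 26 ground terms available for substitution.
The body mentions every one of the 3 quantified variables; since ground terms form a free algebra, no two substitutions collapse to the same formula.
Number of ground instances = 26^3 = 17576.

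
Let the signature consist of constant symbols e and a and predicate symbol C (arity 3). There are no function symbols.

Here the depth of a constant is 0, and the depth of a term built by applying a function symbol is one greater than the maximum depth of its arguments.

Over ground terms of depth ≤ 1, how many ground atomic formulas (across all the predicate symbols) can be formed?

First count ground terms of depth ≤ 1.
With no function symbols every ground term is a constant, so there are exactly 2 ground terms at every depth bound.
N_0 = 2
N_1 = 2
So |H| = 2.
Each predicate of arity r yields |H|^r ground atoms (one per choice of an r-tuple from H):
  C: 2^3 = 8
Total ground atoms: 8.

8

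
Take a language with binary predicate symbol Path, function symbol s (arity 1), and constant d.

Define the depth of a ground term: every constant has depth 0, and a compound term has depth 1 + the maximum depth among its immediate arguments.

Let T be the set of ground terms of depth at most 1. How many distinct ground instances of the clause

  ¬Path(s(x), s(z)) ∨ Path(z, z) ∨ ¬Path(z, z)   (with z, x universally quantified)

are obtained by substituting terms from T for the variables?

Ground terms of depth ≤ 1:
  Count level by level. With function symbols s/1, the terms of depth ≤ k are the 1 constant together with each function applied to depth-≤(k−1) tuples, so N_k = 1 + N_{k-1}.
  N_0 = 1
  N_1 = 1 + 1 = 2
So there are 2 ground terms available for substitution.
Each of z, x ranges independently over the available ground terms, and distinct assignments produce distinct instances.
Number of ground instances = 2^2 = 4.

4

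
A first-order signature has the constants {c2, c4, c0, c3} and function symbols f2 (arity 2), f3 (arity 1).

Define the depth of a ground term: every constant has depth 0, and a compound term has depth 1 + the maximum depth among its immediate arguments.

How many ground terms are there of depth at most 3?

Let N_k = |{terms of depth ≤ k}|. Then N_0 = 4 and N_k = 4 + N_{k-1}^2 + N_{k-1} for k ≥ 1 (one summand per function symbol, arity giving the exponent).
N_0 = 4
N_1 = 4 + 4^2 + 4 = 24
N_2 = 4 + 24^2 + 24 = 604
N_3 = 4 + 604^2 + 604 = 365424

365424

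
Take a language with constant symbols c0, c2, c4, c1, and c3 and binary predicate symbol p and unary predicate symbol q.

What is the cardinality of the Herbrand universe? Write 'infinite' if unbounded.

There are no function symbols, so every ground term is one of the 5 constants.
The Herbrand universe is {c0, c2, c4, c1, c3}, which is finite with 5 elements.

5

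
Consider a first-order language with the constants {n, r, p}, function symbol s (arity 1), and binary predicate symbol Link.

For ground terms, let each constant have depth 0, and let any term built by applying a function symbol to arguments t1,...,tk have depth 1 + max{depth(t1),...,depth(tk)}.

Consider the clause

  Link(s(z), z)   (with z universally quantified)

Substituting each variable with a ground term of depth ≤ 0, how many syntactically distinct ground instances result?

Ground terms of depth ≤ 0:
  Let N_k = |{terms of depth ≤ k}|. Then N_0 = 3 and N_k = 3 + N_{k-1} for k ≥ 1 (one summand per function symbol, arity giving the exponent).
  N_0 = 3
  Explicitly: n, r, p.
So there are 3 ground terms available for substitution.
There is 1 variable to instantiate (z),  occurring in at least one literal, so different choices give different ground instances.
Number of ground instances = 3.

3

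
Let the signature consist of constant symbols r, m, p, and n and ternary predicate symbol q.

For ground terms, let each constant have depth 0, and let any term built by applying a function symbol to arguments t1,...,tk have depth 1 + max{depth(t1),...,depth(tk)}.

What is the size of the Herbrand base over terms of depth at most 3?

64

First count ground terms of depth ≤ 3.
With no function symbols every ground term is a constant, so there are exactly 4 ground terms at every depth bound.
N_0 = 4
N_1 = 4
N_2 = 4
N_3 = 4
So |H| = 4.
Ground atoms are formed by filling each argument slot of a predicate with a term from H, so an r-ary predicate gives |H|^r atoms:
  q: 4^3 = 64
Total ground atoms: 64.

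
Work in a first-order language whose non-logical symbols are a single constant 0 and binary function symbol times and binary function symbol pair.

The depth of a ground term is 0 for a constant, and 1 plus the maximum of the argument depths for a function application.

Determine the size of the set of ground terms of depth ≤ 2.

19

Let N_k = |{terms of depth ≤ k}|. Then N_0 = 1 and N_k = 1 + N_{k-1}^2 + N_{k-1}^2 for k ≥ 1 (one summand per function symbol, arity giving the exponent).
N_0 = 1
N_1 = 1 + 1^2 + 1^2 = 3
N_2 = 1 + 3^2 + 3^2 = 19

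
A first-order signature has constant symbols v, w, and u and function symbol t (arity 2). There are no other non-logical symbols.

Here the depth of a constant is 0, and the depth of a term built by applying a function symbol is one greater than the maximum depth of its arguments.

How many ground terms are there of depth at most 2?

Write N_k for the number of ground terms of depth ≤ k. A term of depth ≤ k is either a constant or a function symbol applied to arguments of depth ≤ k−1, so N_k = 3 + N_{k-1}^2.
N_0 = 3
N_1 = 3 + 3^2 = 12
N_2 = 3 + 12^2 = 147

147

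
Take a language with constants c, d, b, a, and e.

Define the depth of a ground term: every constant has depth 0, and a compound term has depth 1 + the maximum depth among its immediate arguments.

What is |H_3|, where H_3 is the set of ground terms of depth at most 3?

With no function symbols every ground term is a constant, so there are exactly 5 ground terms at every depth bound.
N_0 = 5
N_1 = 5
N_2 = 5
N_3 = 5
Explicitly: c, d, b, a, e.

5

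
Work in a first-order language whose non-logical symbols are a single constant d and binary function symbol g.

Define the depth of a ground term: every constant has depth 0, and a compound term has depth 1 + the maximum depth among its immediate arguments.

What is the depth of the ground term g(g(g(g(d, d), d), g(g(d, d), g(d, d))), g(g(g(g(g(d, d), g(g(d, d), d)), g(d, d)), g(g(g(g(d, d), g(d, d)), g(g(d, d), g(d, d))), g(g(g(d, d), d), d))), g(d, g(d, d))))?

7

depth(g(d, d)) = 1 + max(0, 0) = 1
depth(g(g(d, d), d)) = 1 + max(1, 0) = 2
depth(g(g(d, d), g(d, d))) = 1 + max(1, 1) = 2
depth(g(g(g(d, d), d), g(g(d, d), g(d, d)))) = 1 + max(2, 2) = 3
depth(g(g(d, d), g(g(d, d), d))) = 1 + max(1, 2) = 3
depth(g(g(g(d, d), g(g(d, d), d)), g(d, d))) = 1 + max(3, 1) = 4
depth(g(g(g(d, d), g(d, d)), g(g(d, d), g(d, d)))) = 1 + max(2, 2) = 3
depth(g(g(g(d, d), d), d)) = 1 + max(2, 0) = 3
depth(g(g(g(g(d, d), g(d, d)), g(g(d, d), g(d, d))), g(g(g(d, d), d), d))) = 1 + max(3, 3) = 4
depth(g(g(g(g(d, d), g(g(d, d), d)), g(d, d)), g(g(g(g(d, d), g(d, d)), g(g(d, d), g(d, d))), g(g(g(d, d), d), d)))) = 1 + max(4, 4) = 5
depth(g(d, g(d, d))) = 1 + max(0, 1) = 2
depth(g(g(g(g(g(d, d), g(g(d, d), d)), g(d, d)), g(g(g(g(d, d), g(d, d)), g(g(d, d), g(d, d))), g(g(g(d, d), d), d))), g(d, g(d, d)))) = 1 + max(5, 2) = 6
depth(g(g(g(g(d, d), d), g(g(d, d), g(d, d))), g(g(g(g(g(d, d), g(g(d, d), d)), g(d, d)), g(g(g(g(d, d), g(d, d)), g(g(d, d), g(d, d))), g(g(g(d, d), d), d))), g(d, g(d, d))))) = 1 + max(3, 6) = 7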